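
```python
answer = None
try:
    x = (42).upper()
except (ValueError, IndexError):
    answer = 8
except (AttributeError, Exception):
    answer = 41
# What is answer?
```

Step-by-step execution trace:
1. `x = (42).upper()` raises AttributeError.
2. `except (ValueError, IndexError)` does not match AttributeError; skipped.
3. `except (AttributeError, Exception)` matches (AttributeError is in the tuple) → answer = 41.
Result: 41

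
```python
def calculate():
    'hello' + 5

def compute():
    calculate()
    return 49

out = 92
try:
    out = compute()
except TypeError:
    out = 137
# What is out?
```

Step-by-step execution trace:
1. out starts at 92.
2. try: `compute()` calls `calculate()`.
3. `calculate()` evaluates `'hello' + 5`, which raises TypeError; it propagates through compute (uncaught).
4. `return 49` in compute is not reached; the assignment to out does not complete.
5. `except TypeError` matches → out = 137.
Result: 137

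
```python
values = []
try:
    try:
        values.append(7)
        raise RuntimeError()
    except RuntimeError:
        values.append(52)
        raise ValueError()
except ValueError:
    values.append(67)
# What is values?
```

Step-by-step execution trace:
1. Inner try: `values.append(7)` → values = [7].
2. `raise RuntimeError()` raises RuntimeError.
3. Inner `except RuntimeError` matches → `values.append(52)` → values = [7, 52].
4. `raise ValueError()` raises ValueError; propagates to outer try.
5. Outer `except ValueError` matches → `values.append(67)` → values = [7, 52, 67].
Result: [7, 52, 67]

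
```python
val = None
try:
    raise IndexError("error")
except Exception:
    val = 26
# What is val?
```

Step-by-step execution trace:
1. `raise IndexError(...)` raises IndexError.
2. `except Exception` matches (IndexError is a subclass of Exception) → val = 26.
Result: 26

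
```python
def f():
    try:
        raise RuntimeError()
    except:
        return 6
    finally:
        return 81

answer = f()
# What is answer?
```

Step-by-step execution trace:
1. `f()` enters try: `raise RuntimeError()` raises RuntimeError.
2. bare `except` matches → `return 6` sets pending return value 6.
3. Before returning, `finally: return 81` runs and overrides the pending return.
4. f() returns 81 → answer = 81.
Result: 81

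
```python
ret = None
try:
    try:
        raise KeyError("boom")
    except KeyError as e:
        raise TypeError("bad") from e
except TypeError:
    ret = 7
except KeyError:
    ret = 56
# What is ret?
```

Step-by-step execution trace:
1. Inner try raises KeyError; inner `except KeyError as e` catches it.
2. `raise TypeError(...) from e` raises TypeError (KeyError is attached as __cause__, but only TypeError is active).
3. Outer `except TypeError` matches → ret = 7.
4. `except KeyError` is not reached.
Result: 7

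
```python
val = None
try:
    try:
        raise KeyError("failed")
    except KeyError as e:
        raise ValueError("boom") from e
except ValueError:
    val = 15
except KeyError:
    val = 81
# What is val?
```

Step-by-step execution trace:
1. Inner try raises KeyError; inner `except KeyError as e` catches it.
2. `raise ValueError(...) from e` raises ValueError (KeyError is attached as __cause__, but only ValueError is active).
3. Outer `except ValueError` matches → val = 15.
4. `except KeyError` is not reached.
Result: 15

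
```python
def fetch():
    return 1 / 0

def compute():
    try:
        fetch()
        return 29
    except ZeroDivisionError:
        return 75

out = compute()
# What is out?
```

Step-by-step execution trace:
1. `compute()` calls `fetch()`.
2. `fetch()` evaluates `1 / 0`, which raises ZeroDivisionError; it propagates to the caller.
3. `return 29` is not reached.
4. `except ZeroDivisionError` in compute matches → returns 75.
5. out = 75.
Result: 75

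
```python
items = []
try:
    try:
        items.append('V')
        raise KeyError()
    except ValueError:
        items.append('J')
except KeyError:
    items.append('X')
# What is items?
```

Step-by-step execution trace:
1. Inner try: `items.append('V')` → items = ['V'].
2. `raise KeyError()` raises KeyError.
3. Inner `except ValueError` does not match KeyError; exception propagates to outer try.
4. Outer `except KeyError` matches → `items.append('X')` → items = ['V', 'X'].
Result: ['V', 'X']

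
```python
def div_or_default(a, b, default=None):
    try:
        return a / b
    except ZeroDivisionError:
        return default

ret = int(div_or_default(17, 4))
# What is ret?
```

Step-by-step execution trace:
1. `div_or_default(17, 4)` enters try: `return 17 / 4` → returns 4.25. No exception raised.
2. `except ZeroDivisionError` is skipped.
3. `int(4.25)` → 4 → ret = 4.
Result: 4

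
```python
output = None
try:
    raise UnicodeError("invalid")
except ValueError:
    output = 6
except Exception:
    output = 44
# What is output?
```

Step-by-step execution trace:
1. `raise UnicodeError(...)` raises UnicodeError.
2. `except ValueError` matches (UnicodeError is a subclass of ValueError) → output = 6.
3. `except Exception` is not reached.
Result: 6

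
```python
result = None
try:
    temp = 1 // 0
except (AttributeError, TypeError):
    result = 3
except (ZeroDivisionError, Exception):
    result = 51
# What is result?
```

Step-by-step execution trace:
1. `temp = 1 // 0` raises ZeroDivisionError.
2. `except (AttributeError, TypeError)` does not match ZeroDivisionError; skipped.
3. `except (ZeroDivisionError, Exception)` matches (ZeroDivisionError is in the tuple) → result = 51.
Result: 51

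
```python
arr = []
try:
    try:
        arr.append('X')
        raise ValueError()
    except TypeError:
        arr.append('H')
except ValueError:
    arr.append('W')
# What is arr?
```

Step-by-step execution trace:
1. Inner try: `arr.append('X')` → arr = ['X'].
2. `raise ValueError()` raises ValueError.
3. Inner `except TypeError` does not match ValueError; exception propagates to outer try.
4. Outer `except ValueError` matches → `arr.append('W')` → arr = ['X', 'W'].
Result: ['X', 'W']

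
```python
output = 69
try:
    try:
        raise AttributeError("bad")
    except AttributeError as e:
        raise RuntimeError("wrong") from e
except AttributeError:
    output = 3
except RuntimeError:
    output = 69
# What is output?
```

Step-by-step execution trace:
1. Inner try raises AttributeError; inner `except AttributeError as e` catches it.
2. `raise RuntimeError(...) from e` raises RuntimeError (AttributeError is attached as __cause__, but only RuntimeError is active).
3. Outer `except AttributeError` does not match RuntimeError; skipped.
4. Outer `except RuntimeError` matches → output = 69.
Result: 69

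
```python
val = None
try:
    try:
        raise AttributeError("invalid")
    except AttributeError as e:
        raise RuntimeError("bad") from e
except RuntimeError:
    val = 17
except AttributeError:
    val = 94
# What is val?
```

Step-by-step execution trace:
1. Inner try raises AttributeError; inner `except AttributeError as e` catches it.
2. `raise RuntimeError(...) from e` raises RuntimeError (AttributeError is attached as __cause__, but only RuntimeError is active).
3. Outer `except RuntimeError` matches → val = 17.
4. `except AttributeError` is not reached.
Result: 17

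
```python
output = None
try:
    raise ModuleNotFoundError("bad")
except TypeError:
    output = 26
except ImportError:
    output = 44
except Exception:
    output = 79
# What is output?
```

Step-by-step execution trace:
1. `raise ModuleNotFoundError(...)` raises ModuleNotFoundError.
2. `except TypeError` does not match (ModuleNotFoundError is not a subclass of TypeError); skipped.
3. `except ImportError` matches (ModuleNotFoundError is a subclass of ImportError) → output = 44.
4. `except Exception` is not reached.
Result: 44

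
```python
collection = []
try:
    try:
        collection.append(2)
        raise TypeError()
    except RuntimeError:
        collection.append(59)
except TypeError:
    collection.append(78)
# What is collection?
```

Step-by-step execution trace:
1. Inner try: `collection.append(2)` → collection = [2].
2. `raise TypeError()` raises TypeError.
3. Inner `except RuntimeError` does not match TypeError; exception propagates to outer try.
4. Outer `except TypeError` matches → `collection.append(78)` → collection = [2, 78].
Result: [2, 78]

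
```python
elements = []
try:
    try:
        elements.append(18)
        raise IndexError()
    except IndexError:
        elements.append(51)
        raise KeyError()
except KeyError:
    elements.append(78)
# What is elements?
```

Step-by-step execution trace:
1. Inner try: `elements.append(18)` → elements = [18].
2. `raise IndexError()` raises IndexError.
3. Inner `except IndexError` matches → `elements.append(51)` → elements = [18, 51].
4. `raise KeyError()` raises KeyError; propagates to outer try.
5. Outer `except KeyError` matches → `elements.append(78)` → elements = [18, 51, 78].
Result: [18, 51, 78]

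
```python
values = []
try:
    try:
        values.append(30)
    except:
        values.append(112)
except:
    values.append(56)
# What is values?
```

Step-by-step execution trace:
1. Inner try: `values.append(30)` → values = [30]. No exception raised.
2. Inner `except` is skipped.
3. Inner try completes normally; outer `except` is skipped.
Result: [30]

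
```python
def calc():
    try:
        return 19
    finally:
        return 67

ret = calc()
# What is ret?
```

Step-by-step execution trace:
1. `calc()` enters try: `return 19` sets pending return value 19.
2. Before returning, `finally: return 67` runs and overrides the pending return.
3. calc() returns 67 → ret = 67.
Result: 67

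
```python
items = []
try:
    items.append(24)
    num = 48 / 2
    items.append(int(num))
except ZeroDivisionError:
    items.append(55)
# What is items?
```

Step-by-step execution trace:
1. try: `items.append(24)` → items = [24].
2. `num = 48 / 2` → num = 24.0. No exception raised.
3. `items.append(int(num))` → items = [24, 24].
4. `except ZeroDivisionError` is skipped (no exception was raised).
Result: [24, 24]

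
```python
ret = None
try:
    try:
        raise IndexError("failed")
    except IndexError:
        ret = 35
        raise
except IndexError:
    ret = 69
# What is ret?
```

Step-by-step execution trace:
1. Inner try: `raise IndexError("failed")` raises IndexError.
2. Inner `except IndexError` matches → ret = 35.
3. bare `raise` re-raises the same IndexError.
4. Outer `except IndexError` matches → ret = 69.
Result: 69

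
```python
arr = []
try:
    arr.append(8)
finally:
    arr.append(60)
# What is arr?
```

Step-by-step execution trace:
1. try: `arr.append(8)` → arr = [8].
2. The try body completes without raising.
3. finally always runs: `arr.append(60)` → arr = [8, 60].
Result: [8, 60]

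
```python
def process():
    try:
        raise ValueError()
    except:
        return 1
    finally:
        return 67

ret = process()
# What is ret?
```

Step-by-step execution trace:
1. `process()` enters try: `raise ValueError()` raises ValueError.
2. bare `except` matches → `return 1` sets pending return value 1.
3. Before returning, `finally: return 67` runs and overrides the pending return.
4. process() returns 67 → ret = 67.
Result: 67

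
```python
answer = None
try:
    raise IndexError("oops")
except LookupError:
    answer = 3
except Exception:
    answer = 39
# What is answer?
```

Step-by-step execution trace:
1. `raise IndexError(...)` raises IndexError.
2. `except LookupError` matches (IndexError is a subclass of LookupError) → answer = 3.
3. `except Exception` is not reached.
Result: 3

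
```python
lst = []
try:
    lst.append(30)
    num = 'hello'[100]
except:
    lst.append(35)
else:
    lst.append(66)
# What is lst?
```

Step-by-step execution trace:
1. try: `lst.append(30)` → lst = [30].
2. `num = 'hello'[100]` raises IndexError.
3. bare `except` matches → `lst.append(35)` → lst = [30, 35].
4. `else` is skipped (an exception was raised).
Result: [30, 35]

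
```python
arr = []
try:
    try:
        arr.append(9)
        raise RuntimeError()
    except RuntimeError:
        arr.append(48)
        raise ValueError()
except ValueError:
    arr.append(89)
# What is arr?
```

Step-by-step execution trace:
1. Inner try: `arr.append(9)` → arr = [9].
2. `raise RuntimeError()` raises RuntimeError.
3. Inner `except RuntimeError` matches → `arr.append(48)` → arr = [9, 48].
4. `raise ValueError()` raises ValueError; propagates to outer try.
5. Outer `except ValueError` matches → `arr.append(89)` → arr = [9, 48, 89].
Result: [9, 48, 89]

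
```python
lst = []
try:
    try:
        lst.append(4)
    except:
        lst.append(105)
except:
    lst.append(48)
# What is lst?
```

Step-by-step execution trace:
1. Inner try: `lst.append(4)` → lst = [4]. No exception raised.
2. Inner `except` is skipped.
3. Inner try completes normally; outer `except` is skipped.
Result: [4]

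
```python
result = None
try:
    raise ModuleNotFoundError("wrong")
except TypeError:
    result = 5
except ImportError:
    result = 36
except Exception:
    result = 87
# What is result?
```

Step-by-step execution trace:
1. `raise ModuleNotFoundError(...)` raises ModuleNotFoundError.
2. `except TypeError` does not match (ModuleNotFoundError is not a subclass of TypeError); skipped.
3. `except ImportError` matches (ModuleNotFoundError is a subclass of ImportError) → result = 36.
4. `except Exception` is not reached.
Result: 36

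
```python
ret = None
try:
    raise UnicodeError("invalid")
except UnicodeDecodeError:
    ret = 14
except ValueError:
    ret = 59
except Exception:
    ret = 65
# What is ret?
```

Step-by-step execution trace:
1. `raise UnicodeError(...)` raises UnicodeError.
2. `except UnicodeDecodeError` does not match (UnicodeError is not a subclass of UnicodeDecodeError); skipped.
3. `except ValueError` matches (UnicodeError is a subclass of ValueError) → ret = 59.
4. `except Exception` is not reached.
Result: 59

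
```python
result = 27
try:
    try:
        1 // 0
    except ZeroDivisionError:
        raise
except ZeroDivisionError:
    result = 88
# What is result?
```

Step-by-step execution trace:
1. Inner try: `1 // 0` raises ZeroDivisionError.
2. Inner `except ZeroDivisionError` matches; bare `raise` re-raises the same ZeroDivisionError.
3. Outer `except ZeroDivisionError` matches → result = 88.
Result: 88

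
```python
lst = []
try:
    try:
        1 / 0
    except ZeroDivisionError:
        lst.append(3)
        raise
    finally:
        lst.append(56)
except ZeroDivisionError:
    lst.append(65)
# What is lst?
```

Step-by-step execution trace:
1. Inner try: `1 / 0` raises ZeroDivisionError.
2. Inner `except ZeroDivisionError` matches → `lst.append(3)` → lst = [3].
3. bare `raise` re-raises ZeroDivisionError.
4. Inner `finally` runs during unwinding: `lst.append(56)` → lst = [3, 56].
5. Outer `except ZeroDivisionError` matches → `lst.append(65)` → lst = [3, 56, 65].
Result: [3, 56, 65]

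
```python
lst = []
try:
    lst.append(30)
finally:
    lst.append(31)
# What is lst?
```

Step-by-step execution trace:
1. try: `lst.append(30)` → lst = [30].
2. The try body completes without raising.
3. finally always runs: `lst.append(31)` → lst = [30, 31].
Result: [30, 31]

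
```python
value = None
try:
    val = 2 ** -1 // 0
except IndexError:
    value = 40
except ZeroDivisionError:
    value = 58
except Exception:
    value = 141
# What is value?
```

Step-by-step execution trace:
1. `val = 2 ** -1 // 0` raises ZeroDivisionError.
2. `except IndexError` does not match ZeroDivisionError; skipped.
3. `except ZeroDivisionError` matches → value = 58.
4. Remaining except clauses are skipped.
Result: 58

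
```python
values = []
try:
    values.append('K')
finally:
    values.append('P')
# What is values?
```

Step-by-step execution trace:
1. try: `values.append('K')` → values = ['K'].
2. The try body completes without raising.
3. finally always runs: `values.append('P')` → values = ['K', 'P'].
Result: ['K', 'P']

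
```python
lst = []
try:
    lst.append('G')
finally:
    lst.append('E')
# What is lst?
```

Step-by-step execution trace:
1. try: `lst.append('G')` → lst = ['G'].
2. The try body completes without raising.
3. finally always runs: `lst.append('E')` → lst = ['G', 'E'].
Result: ['G', 'E']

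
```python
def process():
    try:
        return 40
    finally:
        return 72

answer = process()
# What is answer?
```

Step-by-step execution trace:
1. `process()` enters try: `return 40` sets pending return value 40.
2. Before returning, `finally: return 72` runs and overrides the pending return.
3. process() returns 72 → answer = 72.
Result: 72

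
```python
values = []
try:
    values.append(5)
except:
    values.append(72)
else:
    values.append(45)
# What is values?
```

Step-by-step execution trace:
1. try: `values.append(5)` → values = [5]. No exception raised.
2. `except` is skipped.
3. `else` runs (try completed without exception): `values.append(45)` → values = [5, 45].
Result: [5, 45]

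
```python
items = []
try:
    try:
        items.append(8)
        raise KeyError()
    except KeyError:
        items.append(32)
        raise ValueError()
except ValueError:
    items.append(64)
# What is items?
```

Step-by-step execution trace:
1. Inner try: `items.append(8)` → items = [8].
2. `raise KeyError()` raises KeyError.
3. Inner `except KeyError` matches → `items.append(32)` → items = [8, 32].
4. `raise ValueError()` raises ValueError; propagates to outer try.
5. Outer `except ValueError` matches → `items.append(64)` → items = [8, 32, 64].
Result: [8, 32, 64]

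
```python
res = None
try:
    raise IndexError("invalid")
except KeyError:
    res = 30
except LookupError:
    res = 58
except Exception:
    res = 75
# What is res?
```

Step-by-step execution trace:
1. `raise IndexError(...)` raises IndexError.
2. `except KeyError` does not match (IndexError is not a subclass of KeyError); skipped.
3. `except LookupError` matches (IndexError is a subclass of LookupError) → res = 58.
4. `except Exception` is not reached.
Result: 58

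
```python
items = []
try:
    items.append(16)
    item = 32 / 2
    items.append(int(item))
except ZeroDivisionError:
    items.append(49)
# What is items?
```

Step-by-step execution trace:
1. try: `items.append(16)` → items = [16].
2. `item = 32 / 2` → item = 16.0. No exception raised.
3. `items.append(int(item))` → items = [16, 16].
4. `except ZeroDivisionError` is skipped (no exception was raised).
Result: [16, 16]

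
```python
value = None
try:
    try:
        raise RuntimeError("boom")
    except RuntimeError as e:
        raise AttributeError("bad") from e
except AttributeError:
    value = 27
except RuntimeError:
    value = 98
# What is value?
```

Step-by-step execution trace:
1. Inner try raises RuntimeError; inner `except RuntimeError as e` catches it.
2. `raise AttributeError(...) from e` raises AttributeError (RuntimeError is attached as __cause__, but only AttributeError is active).
3. Outer `except AttributeError` matches → value = 27.
4. `except RuntimeError` is not reached.
Result: 27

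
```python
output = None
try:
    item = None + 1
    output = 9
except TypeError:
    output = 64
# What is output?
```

Step-by-step execution trace:
1. `item = None + 1` raises TypeError.
2. `output = 9` is not reached.
3. `except TypeError` matches → output = 64.
Result: 64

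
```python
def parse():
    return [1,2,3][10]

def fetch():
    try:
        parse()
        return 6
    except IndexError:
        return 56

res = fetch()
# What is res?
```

Step-by-step execution trace:
1. `fetch()` calls `parse()`.
2. `parse()` evaluates `[1,2,3][10]`, which raises IndexError; it propagates to the caller.
3. `return 6` is not reached.
4. `except IndexError` in fetch matches → returns 56.
5. res = 56.
Result: 56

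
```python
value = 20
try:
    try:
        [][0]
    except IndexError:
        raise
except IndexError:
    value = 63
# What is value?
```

Step-by-step execution trace:
1. Inner try: `[][0]` raises IndexError.
2. Inner `except IndexError` matches; bare `raise` re-raises the same IndexError.
3. Outer `except IndexError` matches → value = 63.
Result: 63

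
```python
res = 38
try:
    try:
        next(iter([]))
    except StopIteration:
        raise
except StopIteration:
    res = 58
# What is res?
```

Step-by-step execution trace:
1. Inner try: `next(iter([]))` raises StopIteration.
2. Inner `except StopIteration` matches; bare `raise` re-raises the same StopIteration.
3. Outer `except StopIteration` matches → res = 58.
Result: 58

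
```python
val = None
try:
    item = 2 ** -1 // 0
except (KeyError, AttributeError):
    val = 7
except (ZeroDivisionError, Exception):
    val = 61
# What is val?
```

Step-by-step execution trace:
1. `item = 2 ** -1 // 0` raises ZeroDivisionError.
2. `except (KeyError, AttributeError)` does not match ZeroDivisionError; skipped.
3. `except (ZeroDivisionError, Exception)` matches (ZeroDivisionError is in the tuple) → val = 61.
Result: 61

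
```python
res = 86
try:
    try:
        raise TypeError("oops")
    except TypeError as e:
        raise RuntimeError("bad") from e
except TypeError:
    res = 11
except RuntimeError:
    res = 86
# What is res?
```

Step-by-step execution trace:
1. Inner try raises TypeError; inner `except TypeError as e` catches it.
2. `raise RuntimeError(...) from e` raises RuntimeError (TypeError is attached as __cause__, but only RuntimeError is active).
3. Outer `except TypeError` does not match RuntimeError; skipped.
4. Outer `except RuntimeError` matches → res = 86.
Result: 86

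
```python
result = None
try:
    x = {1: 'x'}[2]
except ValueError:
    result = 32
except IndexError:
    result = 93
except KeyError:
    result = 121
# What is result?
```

Step-by-step execution trace:
1. `x = {1: 'x'}[2]` raises KeyError.
2. `except ValueError` does not match KeyError; skipped.
3. `except IndexError` does not match KeyError; skipped.
4. `except KeyError` matches → result = 121.
Result: 121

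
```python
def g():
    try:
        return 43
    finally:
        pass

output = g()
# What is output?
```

Step-by-step execution trace:
1. `g()` enters try: `return 43` sets pending return value 43.
2. Before returning, `finally: pass` runs (no effect).
3. g() returns 43 → output = 43.
Result: 43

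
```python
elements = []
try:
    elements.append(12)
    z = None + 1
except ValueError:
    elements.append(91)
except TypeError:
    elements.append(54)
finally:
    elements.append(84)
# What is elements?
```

Step-by-step execution trace:
1. try: `elements.append(12)` → elements = [12].
2. `z = None + 1` raises TypeError.
3. `except ValueError` does not match TypeError; skipped.
4. `except TypeError` matches → `elements.append(54)` → elements = [12, 54].
5. finally always runs: `elements.append(84)` → elements = [12, 54, 84].
Result: [12, 54, 84]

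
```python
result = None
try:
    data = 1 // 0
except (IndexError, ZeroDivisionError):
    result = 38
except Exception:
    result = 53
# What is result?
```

Step-by-step execution trace:
1. `data = 1 // 0` raises ZeroDivisionError.
2. `except (IndexError, ZeroDivisionError)` matches (ZeroDivisionError is in the tuple) → result = 38.
3. `except Exception` is not reached.
Result: 38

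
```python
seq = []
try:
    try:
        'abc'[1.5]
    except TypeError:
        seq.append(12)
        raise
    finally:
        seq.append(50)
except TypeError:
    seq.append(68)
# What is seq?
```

Step-by-step execution trace:
1. Inner try: `'abc'[1.5]` raises TypeError.
2. Inner `except TypeError` matches → `seq.append(12)` → seq = [12].
3. bare `raise` re-raises TypeError.
4. Inner `finally` runs during unwinding: `seq.append(50)` → seq = [12, 50].
5. Outer `except TypeError` matches → `seq.append(68)` → seq = [12, 50, 68].
Result: [12, 50, 68]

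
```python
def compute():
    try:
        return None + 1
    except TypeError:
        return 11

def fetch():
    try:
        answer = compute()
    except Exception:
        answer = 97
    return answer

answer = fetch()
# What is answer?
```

Step-by-step execution trace:
1. `fetch()` calls `compute()`.
2. In compute: `None + 1` raises TypeError; `except TypeError` catches it → returns 11.
3. In fetch: `answer = compute()` → answer = 11. No exception reaches fetch.
4. `except Exception` is skipped; fetch returns 11.
5. answer = 11.
Result: 11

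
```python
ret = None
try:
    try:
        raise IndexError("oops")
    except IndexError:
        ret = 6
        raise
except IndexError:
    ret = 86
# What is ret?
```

Step-by-step execution trace:
1. Inner try: `raise IndexError("oops")` raises IndexError.
2. Inner `except IndexError` matches → ret = 6.
3. bare `raise` re-raises the same IndexError.
4. Outer `except IndexError` matches → ret = 86.
Result: 86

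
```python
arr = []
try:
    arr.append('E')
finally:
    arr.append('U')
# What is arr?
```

Step-by-step execution trace:
1. try: `arr.append('E')` → arr = ['E'].
2. The try body completes without raising.
3. finally always runs: `arr.append('U')` → arr = ['E', 'U'].
Result: ['E', 'U']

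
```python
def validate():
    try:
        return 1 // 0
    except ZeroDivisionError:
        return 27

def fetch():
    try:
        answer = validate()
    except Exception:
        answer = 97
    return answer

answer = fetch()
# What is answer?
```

Step-by-step execution trace:
1. `fetch()` calls `validate()`.
2. In validate: `1 // 0` raises ZeroDivisionError; `except ZeroDivisionError` catches it → returns 27.
3. In fetch: `answer = validate()` → answer = 27. No exception reaches fetch.
4. `except Exception` is skipped; fetch returns 27.
5. answer = 27.
Result: 27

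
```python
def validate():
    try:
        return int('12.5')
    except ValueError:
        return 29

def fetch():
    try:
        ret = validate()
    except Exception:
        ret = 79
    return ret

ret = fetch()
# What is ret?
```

Step-by-step execution trace:
1. `fetch()` calls `validate()`.
2. In validate: `int('12.5')` raises ValueError; `except ValueError` catches it → returns 29.
3. In fetch: `ret = validate()` → ret = 29. No exception reaches fetch.
4. `except Exception` is skipped; fetch returns 29.
5. ret = 29.
Result: 29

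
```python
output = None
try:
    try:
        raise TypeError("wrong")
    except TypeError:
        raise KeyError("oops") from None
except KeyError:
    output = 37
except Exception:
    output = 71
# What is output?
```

Step-by-step execution trace:
1. Inner try raises TypeError; inner `except TypeError` catches it.
2. `raise KeyError(...) from None` raises KeyError (from None suppresses __context__, but the active exception is still KeyError).
3. Outer `except KeyError` matches → output = 37.
4. `except Exception` is not reached.
Result: 37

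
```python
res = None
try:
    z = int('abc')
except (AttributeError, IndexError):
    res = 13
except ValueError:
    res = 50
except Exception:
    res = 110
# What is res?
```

Step-by-step execution trace:
1. `z = int('abc')` raises ValueError.
2. `except (AttributeError, IndexError)` does not match ValueError; skipped.
3. `except ValueError` matches (exact type match) → res = 50.
4. `except Exception` is not reached.
Result: 50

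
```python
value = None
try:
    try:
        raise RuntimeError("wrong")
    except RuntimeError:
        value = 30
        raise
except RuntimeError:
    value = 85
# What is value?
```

Step-by-step execution trace:
1. Inner try: `raise RuntimeError("wrong")` raises RuntimeError.
2. Inner `except RuntimeError` matches → value = 30.
3. bare `raise` re-raises the same RuntimeError.
4. Outer `except RuntimeError` matches → value = 85.
Result: 85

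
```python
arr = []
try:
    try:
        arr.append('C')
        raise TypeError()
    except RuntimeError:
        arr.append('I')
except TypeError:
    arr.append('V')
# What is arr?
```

Step-by-step execution trace:
1. Inner try: `arr.append('C')` → arr = ['C'].
2. `raise TypeError()` raises TypeError.
3. Inner `except RuntimeError` does not match TypeError; exception propagates to outer try.
4. Outer `except TypeError` matches → `arr.append('V')` → arr = ['C', 'V'].
Result: ['C', 'V']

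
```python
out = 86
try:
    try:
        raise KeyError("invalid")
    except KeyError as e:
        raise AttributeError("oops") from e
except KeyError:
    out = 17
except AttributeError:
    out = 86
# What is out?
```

Step-by-step execution trace:
1. Inner try raises KeyError; inner `except KeyError as e` catches it.
2. `raise AttributeError(...) from e` raises AttributeError (KeyError is attached as __cause__, but only AttributeError is active).
3. Outer `except KeyError` does not match AttributeError; skipped.
4. Outer `except AttributeError` matches → out = 86.
Result: 86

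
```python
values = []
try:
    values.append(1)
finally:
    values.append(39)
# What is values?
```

Step-by-step execution trace:
1. try: `values.append(1)` → values = [1].
2. The try body completes without raising.
3. finally always runs: `values.append(39)` → values = [1, 39].
Result: [1, 39]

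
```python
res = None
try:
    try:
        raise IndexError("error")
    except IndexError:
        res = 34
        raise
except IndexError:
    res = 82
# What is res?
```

Step-by-step execution trace:
1. Inner try: `raise IndexError("error")` raises IndexError.
2. Inner `except IndexError` matches → res = 34.
3. bare `raise` re-raises the same IndexError.
4. Outer `except IndexError` matches → res = 82.
Result: 82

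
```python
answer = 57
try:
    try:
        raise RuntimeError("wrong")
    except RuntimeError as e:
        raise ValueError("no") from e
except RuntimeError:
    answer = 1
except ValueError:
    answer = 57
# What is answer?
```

Step-by-step execution trace:
1. Inner try raises RuntimeError; inner `except RuntimeError as e` catches it.
2. `raise ValueError(...) from e` raises ValueError (RuntimeError is attached as __cause__, but only ValueError is active).
3. Outer `except RuntimeError` does not match ValueError; skipped.
4. Outer `except ValueError` matches → answer = 57.
Result: 57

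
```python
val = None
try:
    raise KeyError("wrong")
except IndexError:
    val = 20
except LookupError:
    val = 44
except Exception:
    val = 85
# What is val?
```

Step-by-step execution trace:
1. `raise KeyError(...)` raises KeyError.
2. `except IndexError` does not match (KeyError is not a subclass of IndexError); skipped.
3. `except LookupError` matches (KeyError is a subclass of LookupError) → val = 44.
4. `except Exception` is not reached.
Result: 44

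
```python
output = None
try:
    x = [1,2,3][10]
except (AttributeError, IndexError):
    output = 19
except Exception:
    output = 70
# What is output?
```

Step-by-step execution trace:
1. `x = [1,2,3][10]` raises IndexError.
2. `except (AttributeError, IndexError)` matches (IndexError is in the tuple) → output = 19.
3. `except Exception` is not reached.
Result: 19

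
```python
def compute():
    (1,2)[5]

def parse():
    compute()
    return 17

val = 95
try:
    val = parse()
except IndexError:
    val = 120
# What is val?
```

Step-by-step execution trace:
1. val starts at 95.
2. try: `parse()` calls `compute()`.
3. `compute()` evaluates `(1,2)[5]`, which raises IndexError; it propagates through parse (uncaught).
4. `return 17` in parse is not reached; the assignment to val does not complete.
5. `except IndexError` matches → val = 120.
Result: 120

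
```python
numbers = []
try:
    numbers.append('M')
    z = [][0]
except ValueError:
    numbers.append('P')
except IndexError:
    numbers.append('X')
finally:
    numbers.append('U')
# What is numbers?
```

Step-by-step execution trace:
1. try: `numbers.append('M')` → numbers = ['M'].
2. `z = [][0]` raises IndexError.
3. `except ValueError` does not match IndexError; skipped.
4. `except IndexError` matches → `numbers.append('X')` → numbers = ['M', 'X'].
5. finally always runs: `numbers.append('U')` → numbers = ['M', 'X', 'U'].
Result: ['M', 'X', 'U']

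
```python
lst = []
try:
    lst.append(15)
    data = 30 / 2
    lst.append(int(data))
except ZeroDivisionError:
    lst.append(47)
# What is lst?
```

Step-by-step execution trace:
1. try: `lst.append(15)` → lst = [15].
2. `data = 30 / 2` → data = 15.0. No exception raised.
3. `lst.append(int(data))` → lst = [15, 15].
4. `except ZeroDivisionError` is skipped (no exception was raised).
Result: [15, 15]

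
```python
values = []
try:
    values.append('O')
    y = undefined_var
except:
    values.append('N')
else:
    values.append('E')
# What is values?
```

Step-by-step execution trace:
1. try: `values.append('O')` → values = ['O'].
2. `y = undefined_var` raises NameError.
3. bare `except` matches → `values.append('N')` → values = ['O', 'N'].
4. `else` is skipped (an exception was raised).
Result: ['O', 'N']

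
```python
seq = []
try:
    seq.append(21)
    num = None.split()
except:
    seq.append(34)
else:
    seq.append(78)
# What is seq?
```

Step-by-step execution trace:
1. try: `seq.append(21)` → seq = [21].
2. `num = None.split()` raises AttributeError.
3. bare `except` matches → `seq.append(34)` → seq = [21, 34].
4. `else` is skipped (an exception was raised).
Result: [21, 34]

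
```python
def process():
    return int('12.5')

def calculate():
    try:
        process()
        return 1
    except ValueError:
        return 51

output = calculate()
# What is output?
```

Step-by-step execution trace:
1. `calculate()` calls `process()`.
2. `process()` evaluates `int('12.5')`, which raises ValueError; it propagates to the caller.
3. `return 1` is not reached.
4. `except ValueError` in calculate matches → returns 51.
5. output = 51.
Result: 51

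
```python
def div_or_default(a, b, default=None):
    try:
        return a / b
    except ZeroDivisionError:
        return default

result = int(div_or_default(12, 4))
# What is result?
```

Step-by-step execution trace:
1. `div_or_default(12, 4)` enters try: `return 12 / 4` → returns 3.0. No exception raised.
2. `except ZeroDivisionError` is skipped.
3. `int(3.0)` → 3 → result = 3.
Result: 3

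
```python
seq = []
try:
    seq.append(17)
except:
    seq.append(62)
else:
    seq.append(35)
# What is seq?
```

Step-by-step execution trace:
1. try: `seq.append(17)` → seq = [17]. No exception raised.
2. `except` is skipped.
3. `else` runs (try completed without exception): `seq.append(35)` → seq = [17, 35].
Result: [17, 35]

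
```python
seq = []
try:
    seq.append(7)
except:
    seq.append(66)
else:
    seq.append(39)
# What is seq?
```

Step-by-step execution trace:
1. try: `seq.append(7)` → seq = [7]. No exception raised.
2. `except` is skipped.
3. `else` runs (try completed without exception): `seq.append(39)` → seq = [7, 39].
Result: [7, 39]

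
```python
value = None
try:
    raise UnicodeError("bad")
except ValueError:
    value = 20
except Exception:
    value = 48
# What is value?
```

Step-by-step execution trace:
1. `raise UnicodeError(...)` raises UnicodeError.
2. `except ValueError` matches (UnicodeError is a subclass of ValueError) → value = 20.
3. `except Exception` is not reached.
Result: 20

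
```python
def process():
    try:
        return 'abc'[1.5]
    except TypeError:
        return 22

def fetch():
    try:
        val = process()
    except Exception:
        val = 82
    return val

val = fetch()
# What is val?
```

Step-by-step execution trace:
1. `fetch()` calls `process()`.
2. In process: `'abc'[1.5]` raises TypeError; `except TypeError` catches it → returns 22.
3. In fetch: `val = process()` → val = 22. No exception reaches fetch.
4. `except Exception` is skipped; fetch returns 22.
5. val = 22.
Result: 22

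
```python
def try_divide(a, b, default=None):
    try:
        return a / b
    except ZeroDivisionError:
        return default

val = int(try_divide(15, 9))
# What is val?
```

Step-by-step execution trace:
1. `try_divide(15, 9)` enters try: `return 15 / 9` → returns 1.6666666666666667. No exception raised.
2. `except ZeroDivisionError` is skipped.
3. `int(1.6666666666666667)` → 1 → val = 1.
Result: 1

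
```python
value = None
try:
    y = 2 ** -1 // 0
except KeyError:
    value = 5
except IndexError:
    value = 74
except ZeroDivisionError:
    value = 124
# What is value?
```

Step-by-step execution trace:
1. `y = 2 ** -1 // 0` raises ZeroDivisionError.
2. `except KeyError` does not match ZeroDivisionError; skipped.
3. `except IndexError` does not match ZeroDivisionError; skipped.
4. `except ZeroDivisionError` matches → value = 124.
Result: 124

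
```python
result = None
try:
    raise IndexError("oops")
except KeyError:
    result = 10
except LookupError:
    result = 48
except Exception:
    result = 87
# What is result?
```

Step-by-step execution trace:
1. `raise IndexError(...)` raises IndexError.
2. `except KeyError` does not match (IndexError is not a subclass of KeyError); skipped.
3. `except LookupError` matches (IndexError is a subclass of LookupError) → result = 48.
4. `except Exception` is not reached.
Result: 48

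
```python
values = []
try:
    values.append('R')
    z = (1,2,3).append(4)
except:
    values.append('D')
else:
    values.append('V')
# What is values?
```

Step-by-step execution trace:
1. try: `values.append('R')` → values = ['R'].
2. `z = (1,2,3).append(4)` raises AttributeError.
3. bare `except` matches → `values.append('D')` → values = ['R', 'D'].
4. `else` is skipped (an exception was raised).
Result: ['R', 'D']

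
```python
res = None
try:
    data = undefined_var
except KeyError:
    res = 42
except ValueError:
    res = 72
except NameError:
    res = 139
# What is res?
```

Step-by-step execution trace:
1. `data = undefined_var` raises NameError.
2. `except KeyError` does not match NameError; skipped.
3. `except ValueError` does not match NameError; skipped.
4. `except NameError` matches → res = 139.
Result: 139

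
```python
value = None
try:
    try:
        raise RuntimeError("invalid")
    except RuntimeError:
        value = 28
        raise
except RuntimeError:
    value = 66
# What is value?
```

Step-by-step execution trace:
1. Inner try: `raise RuntimeError("invalid")` raises RuntimeError.
2. Inner `except RuntimeError` matches → value = 28.
3. bare `raise` re-raises the same RuntimeError.
4. Outer `except RuntimeError` matches → value = 66.
Result: 66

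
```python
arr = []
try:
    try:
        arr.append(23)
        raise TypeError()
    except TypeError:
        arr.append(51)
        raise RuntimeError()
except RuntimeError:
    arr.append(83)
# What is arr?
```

Step-by-step execution trace:
1. Inner try: `arr.append(23)` → arr = [23].
2. `raise TypeError()` raises TypeError.
3. Inner `except TypeError` matches → `arr.append(51)` → arr = [23, 51].
4. `raise RuntimeError()` raises RuntimeError; propagates to outer try.
5. Outer `except RuntimeError` matches → `arr.append(83)` → arr = [23, 51, 83].
Result: [23, 51, 83]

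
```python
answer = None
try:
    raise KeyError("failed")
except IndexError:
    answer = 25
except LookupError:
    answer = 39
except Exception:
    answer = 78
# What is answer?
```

Step-by-step execution trace:
1. `raise KeyError(...)` raises KeyError.
2. `except IndexError` does not match (KeyError is not a subclass of IndexError); skipped.
3. `except LookupError` matches (KeyError is a subclass of LookupError) → answer = 39.
4. `except Exception` is not reached.
Result: 39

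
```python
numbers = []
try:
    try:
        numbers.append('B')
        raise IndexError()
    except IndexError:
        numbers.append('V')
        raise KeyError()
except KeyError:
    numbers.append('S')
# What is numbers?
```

Step-by-step execution trace:
1. Inner try: `numbers.append('B')` → numbers = ['B'].
2. `raise IndexError()` raises IndexError.
3. Inner `except IndexError` matches → `numbers.append('V')` → numbers = ['B', 'V'].
4. `raise KeyError()` raises KeyError; propagates to outer try.
5. Outer `except KeyError` matches → `numbers.append('S')` → numbers = ['B', 'V', 'S'].
Result: ['B', 'V', 'S']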